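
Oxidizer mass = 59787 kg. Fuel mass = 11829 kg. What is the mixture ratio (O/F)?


MR = 59787 / 11829 = 5.05

5.05


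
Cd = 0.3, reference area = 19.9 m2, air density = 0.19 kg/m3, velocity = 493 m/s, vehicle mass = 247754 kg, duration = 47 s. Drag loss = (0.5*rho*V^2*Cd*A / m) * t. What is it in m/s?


D = 0.5 * 0.19 * 493^2 * 0.3 * 19.9 = 137845.24 N
a = 137845.24 / 247754 = 0.5564 m/s2
dV = 0.5564 * 47 = 26.1 m/s

26.1 m/s


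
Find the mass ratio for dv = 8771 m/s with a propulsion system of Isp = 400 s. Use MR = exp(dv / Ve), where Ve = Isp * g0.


Ve = 400 * 9.81 = 3924.0 m/s
MR = exp(8771 / 3924.0) = 9.349

9.349


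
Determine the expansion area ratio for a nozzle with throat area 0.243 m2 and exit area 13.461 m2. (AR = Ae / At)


AR = 13.461 / 0.243 = 55.4

55.4


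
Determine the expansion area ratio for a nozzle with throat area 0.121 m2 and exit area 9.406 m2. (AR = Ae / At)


AR = 9.406 / 0.121 = 77.7

77.7


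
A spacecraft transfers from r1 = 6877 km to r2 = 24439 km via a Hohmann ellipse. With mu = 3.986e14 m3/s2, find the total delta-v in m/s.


V1 = sqrt(mu/r1) = 7613.23 m/s
dV1 = V1*(sqrt(2*r2/(r1+r2)) - 1) = 1898.13 m/s
V2 = sqrt(mu/r2) = 4038.56 m/s
dV2 = V2*(1 - sqrt(2*r1/(r1+r2))) = 1362.12 m/s
Total dV = 3260 m/s

3260 m/s


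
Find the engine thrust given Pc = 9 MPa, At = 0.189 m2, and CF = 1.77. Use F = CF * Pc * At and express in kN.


F = 1.77 * 9e6 * 0.189 = 3.0108e+06 N = 3010.8 kN

3010.8 kN


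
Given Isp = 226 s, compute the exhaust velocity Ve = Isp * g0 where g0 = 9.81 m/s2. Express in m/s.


Ve = Isp * g0 = 226 * 9.81 = 2217.1 m/s

2217.1 m/s


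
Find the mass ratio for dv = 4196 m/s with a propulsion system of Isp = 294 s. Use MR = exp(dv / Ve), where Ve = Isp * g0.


Ve = 294 * 9.81 = 2884.14 m/s
MR = exp(4196 / 2884.14) = 4.284

4.284


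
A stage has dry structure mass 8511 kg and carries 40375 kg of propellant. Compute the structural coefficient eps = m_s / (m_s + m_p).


eps = 8511 / (8511 + 40375) = 0.1741

0.1741


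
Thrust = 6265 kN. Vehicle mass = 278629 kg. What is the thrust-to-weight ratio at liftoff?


TWR = 6265000 / (278629 * 9.81) = 2.29

2.29


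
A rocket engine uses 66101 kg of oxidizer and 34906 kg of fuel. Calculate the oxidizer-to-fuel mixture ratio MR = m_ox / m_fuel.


MR = 66101 / 34906 = 1.89

1.89


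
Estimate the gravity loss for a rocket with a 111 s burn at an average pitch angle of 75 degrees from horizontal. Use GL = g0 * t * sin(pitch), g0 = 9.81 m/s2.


GL = 9.81 * 111 * sin(75 deg) = 1052 m/s

1052 m/s


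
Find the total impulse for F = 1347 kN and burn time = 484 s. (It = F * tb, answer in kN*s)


It = 1347 * 484 = 651948 kN*s

651948 kN*s


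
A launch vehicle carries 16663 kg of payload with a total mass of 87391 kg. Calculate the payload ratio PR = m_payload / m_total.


PR = 16663 / 87391 = 0.1907

0.1907


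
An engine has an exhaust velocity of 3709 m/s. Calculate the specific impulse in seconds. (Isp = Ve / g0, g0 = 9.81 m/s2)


Isp = Ve / g0 = 3709 / 9.81 = 378.1 s

378.1 s


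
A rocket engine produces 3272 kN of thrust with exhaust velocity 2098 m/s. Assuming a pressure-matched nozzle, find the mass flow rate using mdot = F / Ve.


mdot = F / Ve = 3272000 / 2098 = 1559.6 kg/s

1559.6 kg/s


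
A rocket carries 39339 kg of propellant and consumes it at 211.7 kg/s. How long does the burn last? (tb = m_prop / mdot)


tb = 39339 / 211.7 = 185.8 s

185.8 s


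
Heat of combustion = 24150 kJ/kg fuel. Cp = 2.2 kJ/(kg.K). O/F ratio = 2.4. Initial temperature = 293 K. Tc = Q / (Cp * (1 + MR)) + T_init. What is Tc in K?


Tc = 24150 / (2.2 * (1 + 2.4)) + 293 = 3522 K

3522 K


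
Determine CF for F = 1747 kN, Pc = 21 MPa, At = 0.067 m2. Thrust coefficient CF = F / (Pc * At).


CF = 1747000 / (21e6 * 0.067) = 1.24

1.24


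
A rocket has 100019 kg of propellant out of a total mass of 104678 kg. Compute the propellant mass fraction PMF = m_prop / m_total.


PMF = 100019 / 104678 = 0.955

0.955


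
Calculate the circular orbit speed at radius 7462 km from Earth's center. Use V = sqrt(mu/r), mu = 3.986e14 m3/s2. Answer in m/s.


V = sqrt(3.986e14 / 7462000) = 7309 m/s

7309 m/s


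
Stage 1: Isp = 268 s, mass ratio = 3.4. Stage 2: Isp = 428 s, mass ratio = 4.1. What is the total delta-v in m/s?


dV1 = 268 * 9.81 * ln(3.4) = 3217.4 m/s
dV2 = 428 * 9.81 * ln(4.1) = 5924.3 m/s
Total dV = 3217.4 + 5924.3 = 9141.7 m/s ~ 9142 m/s

9142 m/s


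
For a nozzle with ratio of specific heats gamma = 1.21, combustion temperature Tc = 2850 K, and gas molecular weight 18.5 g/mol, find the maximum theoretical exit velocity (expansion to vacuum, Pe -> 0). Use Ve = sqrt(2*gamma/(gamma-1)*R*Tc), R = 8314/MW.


R = 8314 / 18.5 = 449.41 J/(kg.K)
Ve = sqrt(2 * 1.21 / (1.21 - 1) * 449.41 * 2850) = 3842 m/s

3842 m/s


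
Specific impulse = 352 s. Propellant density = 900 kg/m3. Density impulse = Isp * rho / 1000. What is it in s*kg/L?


rho*Isp = 352 * 900 / 1000 = 317 s*kg/L

317 s*kg/L


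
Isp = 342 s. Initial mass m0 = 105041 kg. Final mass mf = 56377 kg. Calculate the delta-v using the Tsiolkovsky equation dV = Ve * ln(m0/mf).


Ve = 342 * 9.81 = 3355.02 m/s
dV = 3355.02 * ln(105041/56377) = 2088 m/s

2088 m/s


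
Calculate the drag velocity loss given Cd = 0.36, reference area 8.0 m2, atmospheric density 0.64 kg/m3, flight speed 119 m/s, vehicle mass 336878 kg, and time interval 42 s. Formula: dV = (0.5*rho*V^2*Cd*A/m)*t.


D = 0.5 * 0.64 * 119^2 * 0.36 * 8.0 = 13050.78 N
a = 13050.78 / 336878 = 0.0387 m/s2
dV = 0.0387 * 42 = 1.6 m/s

1.6 m/s


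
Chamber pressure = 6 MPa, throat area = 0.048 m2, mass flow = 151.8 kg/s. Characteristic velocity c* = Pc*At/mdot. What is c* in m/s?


c* = 6e6 * 0.048 / 151.8 = 1897 m/s

1897 m/s


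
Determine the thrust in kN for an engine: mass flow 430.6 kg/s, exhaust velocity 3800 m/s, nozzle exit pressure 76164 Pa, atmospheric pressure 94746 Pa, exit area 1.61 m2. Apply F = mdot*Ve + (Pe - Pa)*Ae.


F = 430.6 * 3800 + (76164 - 94746) * 1.61 = 1.6064e+06 N = 1606.4 kN

1606.4 kN


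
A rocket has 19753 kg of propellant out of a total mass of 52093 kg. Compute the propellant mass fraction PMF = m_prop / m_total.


PMF = 19753 / 52093 = 0.379

0.379


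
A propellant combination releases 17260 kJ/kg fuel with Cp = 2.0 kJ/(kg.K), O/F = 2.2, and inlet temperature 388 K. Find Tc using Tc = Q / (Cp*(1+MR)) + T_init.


Tc = 17260 / (2.0 * (1 + 2.2)) + 388 = 3085 K

3085 K


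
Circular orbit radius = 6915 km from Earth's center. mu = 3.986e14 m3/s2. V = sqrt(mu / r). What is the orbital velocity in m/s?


V = sqrt(3.986e14 / 6915000) = 7592 m/s

7592 m/s


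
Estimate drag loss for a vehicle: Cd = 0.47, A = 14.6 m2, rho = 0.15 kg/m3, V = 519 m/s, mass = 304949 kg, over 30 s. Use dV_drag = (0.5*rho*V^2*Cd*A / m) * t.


D = 0.5 * 0.15 * 519^2 * 0.47 * 14.6 = 138626.64 N
a = 138626.64 / 304949 = 0.4546 m/s2
dV = 0.4546 * 30 = 13.6 m/s

13.6 m/s


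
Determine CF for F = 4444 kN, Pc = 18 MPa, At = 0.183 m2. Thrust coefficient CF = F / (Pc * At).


CF = 4444000 / (18e6 * 0.183) = 1.35

1.35


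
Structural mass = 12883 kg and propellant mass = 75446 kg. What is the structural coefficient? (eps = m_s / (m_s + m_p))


eps = 12883 / (12883 + 75446) = 0.1459

0.1459


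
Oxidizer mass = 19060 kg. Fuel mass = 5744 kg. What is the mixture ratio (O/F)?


MR = 19060 / 5744 = 3.32

3.32


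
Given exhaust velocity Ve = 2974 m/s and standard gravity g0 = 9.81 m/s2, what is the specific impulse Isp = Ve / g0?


Isp = Ve / g0 = 2974 / 9.81 = 303.2 s

303.2 s


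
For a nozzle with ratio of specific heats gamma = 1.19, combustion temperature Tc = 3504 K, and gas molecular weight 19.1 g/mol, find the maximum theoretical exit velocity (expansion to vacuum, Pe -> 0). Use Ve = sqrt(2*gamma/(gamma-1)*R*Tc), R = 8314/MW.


R = 8314 / 19.1 = 435.29 J/(kg.K)
Ve = sqrt(2 * 1.19 / (1.19 - 1) * 435.29 * 3504) = 4371 m/s

4371 m/s


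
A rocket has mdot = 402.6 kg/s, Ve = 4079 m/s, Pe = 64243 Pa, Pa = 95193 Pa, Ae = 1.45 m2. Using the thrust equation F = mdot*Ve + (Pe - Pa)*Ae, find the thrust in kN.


F = 402.6 * 4079 + (64243 - 95193) * 1.45 = 1.5973e+06 N = 1597.3 kN

1597.3 kN


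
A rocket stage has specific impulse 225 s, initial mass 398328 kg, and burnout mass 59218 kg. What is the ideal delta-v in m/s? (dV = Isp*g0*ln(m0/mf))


Ve = 225 * 9.81 = 2207.25 m/s
dV = 2207.25 * ln(398328/59218) = 4207 m/s

4207 m/s


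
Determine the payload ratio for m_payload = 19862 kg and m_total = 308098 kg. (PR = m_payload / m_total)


PR = 19862 / 308098 = 0.0645

0.0645


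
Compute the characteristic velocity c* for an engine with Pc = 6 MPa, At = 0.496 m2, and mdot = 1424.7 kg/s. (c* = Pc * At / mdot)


c* = 6e6 * 0.496 / 1424.7 = 2089 m/s

2089 m/s


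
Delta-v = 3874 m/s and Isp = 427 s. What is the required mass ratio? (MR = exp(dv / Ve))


Ve = 427 * 9.81 = 4188.87 m/s
MR = exp(3874 / 4188.87) = 2.521

2.521


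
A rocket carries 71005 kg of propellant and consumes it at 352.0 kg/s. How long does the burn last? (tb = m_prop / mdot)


tb = 71005 / 352.0 = 201.7 s

201.7 s


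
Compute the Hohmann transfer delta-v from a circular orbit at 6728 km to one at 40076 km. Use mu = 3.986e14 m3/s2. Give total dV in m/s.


V1 = sqrt(mu/r1) = 7697.07 m/s
dV1 = V1*(sqrt(2*r2/(r1+r2)) - 1) = 2375.52 m/s
V2 = sqrt(mu/r2) = 3153.74 m/s
dV2 = V2*(1 - sqrt(2*r1/(r1+r2))) = 1462.75 m/s
Total dV = 3838 m/s

3838 m/s


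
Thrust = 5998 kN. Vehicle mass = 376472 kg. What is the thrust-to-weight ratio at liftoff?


TWR = 5998000 / (376472 * 9.81) = 1.62

1.62


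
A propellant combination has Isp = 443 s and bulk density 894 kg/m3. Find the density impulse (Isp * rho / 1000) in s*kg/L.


rho*Isp = 443 * 894 / 1000 = 396 s*kg/L

396 s*kg/L


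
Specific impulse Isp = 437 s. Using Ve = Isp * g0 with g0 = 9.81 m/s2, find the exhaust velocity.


Ve = Isp * g0 = 437 * 9.81 = 4287.0 m/s

4287.0 m/s


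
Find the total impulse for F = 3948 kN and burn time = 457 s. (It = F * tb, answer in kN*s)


It = 3948 * 457 = 1804236 kN*s

1804236 kN*s


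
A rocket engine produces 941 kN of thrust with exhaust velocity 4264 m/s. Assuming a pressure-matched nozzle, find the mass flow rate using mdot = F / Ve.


mdot = F / Ve = 941000 / 4264 = 220.7 kg/s

220.7 kg/s


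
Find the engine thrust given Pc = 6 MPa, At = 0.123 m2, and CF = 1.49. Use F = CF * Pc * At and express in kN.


F = 1.49 * 6e6 * 0.123 = 1.0996e+06 N = 1099.6 kN

1099.6 kN


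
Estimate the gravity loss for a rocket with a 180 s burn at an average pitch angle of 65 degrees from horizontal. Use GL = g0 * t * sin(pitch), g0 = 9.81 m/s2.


GL = 9.81 * 180 * sin(65 deg) = 1600 m/s

1600 m/s


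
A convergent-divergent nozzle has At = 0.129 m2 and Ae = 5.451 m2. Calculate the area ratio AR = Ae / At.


AR = 5.451 / 0.129 = 42.3

42.3


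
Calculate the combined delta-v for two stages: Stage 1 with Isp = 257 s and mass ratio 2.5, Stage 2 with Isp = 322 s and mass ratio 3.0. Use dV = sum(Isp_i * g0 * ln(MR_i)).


dV1 = 257 * 9.81 * ln(2.5) = 2310.1 m/s
dV2 = 322 * 9.81 * ln(3.0) = 3470.3 m/s
Total dV = 2310.1 + 3470.3 = 5780.4 m/s ~ 5780 m/s

5780 m/s


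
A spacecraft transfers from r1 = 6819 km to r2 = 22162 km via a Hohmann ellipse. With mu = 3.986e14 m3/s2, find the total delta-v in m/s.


V1 = sqrt(mu/r1) = 7645.54 m/s
dV1 = V1*(sqrt(2*r2/(r1+r2)) - 1) = 1809.67 m/s
V2 = sqrt(mu/r2) = 4240.96 m/s
dV2 = V2*(1 - sqrt(2*r1/(r1+r2))) = 1331.7 m/s
Total dV = 3141 m/s

3141 m/s


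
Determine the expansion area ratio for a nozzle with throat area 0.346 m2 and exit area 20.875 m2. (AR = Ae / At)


AR = 20.875 / 0.346 = 60.3

60.3


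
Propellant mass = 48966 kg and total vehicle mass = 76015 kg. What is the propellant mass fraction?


PMF = 48966 / 76015 = 0.644

0.644


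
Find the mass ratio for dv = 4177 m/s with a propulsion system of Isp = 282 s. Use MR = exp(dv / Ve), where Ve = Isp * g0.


Ve = 282 * 9.81 = 2766.42 m/s
MR = exp(4177 / 2766.42) = 4.526

4.526


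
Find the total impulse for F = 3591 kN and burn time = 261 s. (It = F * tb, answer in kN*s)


It = 3591 * 261 = 937251 kN*s

937251 kN*s


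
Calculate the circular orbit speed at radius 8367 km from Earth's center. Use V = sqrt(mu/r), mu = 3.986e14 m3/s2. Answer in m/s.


V = sqrt(3.986e14 / 8367000) = 6902 m/s

6902 m/s


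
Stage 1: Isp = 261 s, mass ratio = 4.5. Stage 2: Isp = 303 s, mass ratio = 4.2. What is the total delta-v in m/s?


dV1 = 261 * 9.81 * ln(4.5) = 3851.1 m/s
dV2 = 303 * 9.81 * ln(4.2) = 4265.7 m/s
Total dV = 3851.1 + 4265.7 = 8116.8 m/s ~ 8117 m/s

8117 m/s


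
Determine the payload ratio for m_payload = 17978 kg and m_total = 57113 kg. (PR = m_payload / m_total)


PR = 17978 / 57113 = 0.3148

0.3148


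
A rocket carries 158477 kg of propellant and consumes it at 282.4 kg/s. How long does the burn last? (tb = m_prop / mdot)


tb = 158477 / 282.4 = 561.2 s

561.2 s


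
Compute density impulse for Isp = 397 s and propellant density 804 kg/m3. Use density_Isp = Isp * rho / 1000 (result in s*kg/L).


rho*Isp = 397 * 804 / 1000 = 319 s*kg/L

319 s*kg/L


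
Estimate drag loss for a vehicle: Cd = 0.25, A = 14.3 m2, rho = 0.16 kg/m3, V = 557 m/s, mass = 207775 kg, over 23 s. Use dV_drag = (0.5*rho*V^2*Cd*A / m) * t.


D = 0.5 * 0.16 * 557^2 * 0.25 * 14.3 = 88731.21 N
a = 88731.21 / 207775 = 0.4271 m/s2
dV = 0.4271 * 23 = 9.8 m/s

9.8 m/s


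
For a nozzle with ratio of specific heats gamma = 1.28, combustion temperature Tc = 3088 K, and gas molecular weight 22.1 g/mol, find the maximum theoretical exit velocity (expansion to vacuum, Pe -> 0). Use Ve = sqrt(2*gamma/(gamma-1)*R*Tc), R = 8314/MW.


R = 8314 / 22.1 = 376.2 J/(kg.K)
Ve = sqrt(2 * 1.28 / (1.28 - 1) * 376.2 * 3088) = 3259 m/s

3259 m/s


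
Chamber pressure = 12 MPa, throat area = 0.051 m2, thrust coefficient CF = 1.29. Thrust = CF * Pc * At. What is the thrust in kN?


F = 1.29 * 12e6 * 0.051 = 789480.0 N = 789.5 kN

789.5 kN


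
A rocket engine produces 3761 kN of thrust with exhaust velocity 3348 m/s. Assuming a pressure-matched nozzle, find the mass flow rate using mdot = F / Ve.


mdot = F / Ve = 3761000 / 3348 = 1123.4 kg/s

1123.4 kg/s


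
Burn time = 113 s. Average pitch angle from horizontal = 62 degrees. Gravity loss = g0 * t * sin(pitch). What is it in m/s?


GL = 9.81 * 113 * sin(62 deg) = 979 m/s

979 m/s


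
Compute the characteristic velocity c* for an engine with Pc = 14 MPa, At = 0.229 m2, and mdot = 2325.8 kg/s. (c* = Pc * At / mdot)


c* = 14e6 * 0.229 / 2325.8 = 1378 m/s

1378 m/s


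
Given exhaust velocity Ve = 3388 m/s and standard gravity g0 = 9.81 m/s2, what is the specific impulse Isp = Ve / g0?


Isp = Ve / g0 = 3388 / 9.81 = 345.4 s

345.4 s


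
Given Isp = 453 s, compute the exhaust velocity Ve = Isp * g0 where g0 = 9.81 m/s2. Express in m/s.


Ve = Isp * g0 = 453 * 9.81 = 4443.9 m/s

4443.9 m/s


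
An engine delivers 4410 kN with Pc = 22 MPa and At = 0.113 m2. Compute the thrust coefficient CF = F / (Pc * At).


CF = 4410000 / (22e6 * 0.113) = 1.77

1.77


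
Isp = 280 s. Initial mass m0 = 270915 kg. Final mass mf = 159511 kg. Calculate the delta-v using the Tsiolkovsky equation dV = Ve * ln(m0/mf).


Ve = 280 * 9.81 = 2746.8 m/s
dV = 2746.8 * ln(270915/159511) = 1455 m/s

1455 m/s


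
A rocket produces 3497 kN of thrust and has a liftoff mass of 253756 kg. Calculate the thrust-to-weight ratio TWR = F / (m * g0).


TWR = 3497000 / (253756 * 9.81) = 1.4

1.4


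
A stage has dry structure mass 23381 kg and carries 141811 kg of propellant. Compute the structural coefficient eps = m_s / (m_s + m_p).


eps = 23381 / (23381 + 141811) = 0.1415

0.1415


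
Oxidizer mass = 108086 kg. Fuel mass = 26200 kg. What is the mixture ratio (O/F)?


MR = 108086 / 26200 = 4.13

4.13


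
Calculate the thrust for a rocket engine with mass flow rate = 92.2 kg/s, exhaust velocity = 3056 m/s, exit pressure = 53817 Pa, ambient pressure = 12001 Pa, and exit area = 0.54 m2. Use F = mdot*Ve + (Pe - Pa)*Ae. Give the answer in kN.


F = 92.2 * 3056 + (53817 - 12001) * 0.54 = 304344.0 N = 304.3 kN

304.3 kN


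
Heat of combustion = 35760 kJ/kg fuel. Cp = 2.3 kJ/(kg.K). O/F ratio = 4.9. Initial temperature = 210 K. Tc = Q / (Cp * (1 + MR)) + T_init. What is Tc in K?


Tc = 35760 / (2.3 * (1 + 4.9)) + 210 = 2845 K

2845 K


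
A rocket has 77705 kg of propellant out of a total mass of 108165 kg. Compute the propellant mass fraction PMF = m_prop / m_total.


PMF = 77705 / 108165 = 0.718

0.718


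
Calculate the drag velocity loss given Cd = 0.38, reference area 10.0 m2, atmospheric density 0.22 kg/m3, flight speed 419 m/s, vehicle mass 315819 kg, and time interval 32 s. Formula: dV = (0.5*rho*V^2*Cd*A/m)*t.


D = 0.5 * 0.22 * 419^2 * 0.38 * 10.0 = 73384.5 N
a = 73384.5 / 315819 = 0.2324 m/s2
dV = 0.2324 * 32 = 7.4 m/s

7.4 m/s


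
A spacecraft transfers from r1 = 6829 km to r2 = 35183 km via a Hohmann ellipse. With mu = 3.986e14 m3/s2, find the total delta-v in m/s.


V1 = sqrt(mu/r1) = 7639.94 m/s
dV1 = V1*(sqrt(2*r2/(r1+r2)) - 1) = 2247.52 m/s
V2 = sqrt(mu/r2) = 3365.91 m/s
dV2 = V2*(1 - sqrt(2*r1/(r1+r2))) = 1446.76 m/s
Total dV = 3694 m/s

3694 m/s


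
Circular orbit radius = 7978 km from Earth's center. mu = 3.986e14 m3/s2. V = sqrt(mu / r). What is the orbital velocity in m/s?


V = sqrt(3.986e14 / 7978000) = 7068 m/s

7068 m/s


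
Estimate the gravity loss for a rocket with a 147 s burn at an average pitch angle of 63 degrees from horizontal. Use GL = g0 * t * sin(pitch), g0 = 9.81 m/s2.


GL = 9.81 * 147 * sin(63 deg) = 1285 m/s

1285 m/s


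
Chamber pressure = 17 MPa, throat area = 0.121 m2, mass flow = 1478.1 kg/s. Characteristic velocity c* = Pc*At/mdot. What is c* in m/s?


c* = 17e6 * 0.121 / 1478.1 = 1392 m/s

1392 m/s


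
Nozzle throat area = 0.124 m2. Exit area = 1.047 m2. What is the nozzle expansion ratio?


AR = 1.047 / 0.124 = 8.4

8.4


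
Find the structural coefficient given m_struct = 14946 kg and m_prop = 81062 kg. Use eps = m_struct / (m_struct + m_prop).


eps = 14946 / (14946 + 81062) = 0.1557

0.1557


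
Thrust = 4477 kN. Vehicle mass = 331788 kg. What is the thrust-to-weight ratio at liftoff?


TWR = 4477000 / (331788 * 9.81) = 1.38

1.38


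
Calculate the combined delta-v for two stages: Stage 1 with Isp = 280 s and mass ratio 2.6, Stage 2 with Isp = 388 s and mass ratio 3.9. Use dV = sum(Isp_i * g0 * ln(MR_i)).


dV1 = 280 * 9.81 * ln(2.6) = 2624.6 m/s
dV2 = 388 * 9.81 * ln(3.9) = 5180.3 m/s
Total dV = 2624.6 + 5180.3 = 7804.9 m/s ~ 7805 m/s

7805 m/s


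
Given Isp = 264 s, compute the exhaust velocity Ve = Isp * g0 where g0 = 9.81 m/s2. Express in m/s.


Ve = Isp * g0 = 264 * 9.81 = 2589.8 m/s

2589.8 m/s


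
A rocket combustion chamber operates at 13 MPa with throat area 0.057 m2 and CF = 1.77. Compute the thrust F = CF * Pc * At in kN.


F = 1.77 * 13e6 * 0.057 = 1.3116e+06 N = 1311.6 kN

1311.6 kN


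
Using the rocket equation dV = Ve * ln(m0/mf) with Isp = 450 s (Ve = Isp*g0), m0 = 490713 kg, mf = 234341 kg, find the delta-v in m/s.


Ve = 450 * 9.81 = 4414.5 m/s
dV = 4414.5 * ln(490713/234341) = 3263 m/s

3263 m/s


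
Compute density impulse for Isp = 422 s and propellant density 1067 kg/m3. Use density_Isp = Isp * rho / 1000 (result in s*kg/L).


rho*Isp = 422 * 1067 / 1000 = 450 s*kg/L

450 s*kg/L


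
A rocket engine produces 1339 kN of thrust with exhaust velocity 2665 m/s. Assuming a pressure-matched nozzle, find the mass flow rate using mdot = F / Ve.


mdot = F / Ve = 1339000 / 2665 = 502.4 kg/s

502.4 kg/s


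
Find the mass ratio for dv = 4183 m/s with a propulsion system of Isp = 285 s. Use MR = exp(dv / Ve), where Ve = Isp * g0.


Ve = 285 * 9.81 = 2795.85 m/s
MR = exp(4183 / 2795.85) = 4.464

4.464


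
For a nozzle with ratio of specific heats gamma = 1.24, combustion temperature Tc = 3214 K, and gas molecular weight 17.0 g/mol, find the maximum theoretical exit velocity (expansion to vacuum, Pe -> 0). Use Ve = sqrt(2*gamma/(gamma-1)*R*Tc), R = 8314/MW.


R = 8314 / 17.0 = 489.06 J/(kg.K)
Ve = sqrt(2 * 1.24 / (1.24 - 1) * 489.06 * 3214) = 4030 m/s

4030 m/s


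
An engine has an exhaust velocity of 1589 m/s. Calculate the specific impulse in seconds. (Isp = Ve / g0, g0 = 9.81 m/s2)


Isp = Ve / g0 = 1589 / 9.81 = 162.0 s

162.0 s


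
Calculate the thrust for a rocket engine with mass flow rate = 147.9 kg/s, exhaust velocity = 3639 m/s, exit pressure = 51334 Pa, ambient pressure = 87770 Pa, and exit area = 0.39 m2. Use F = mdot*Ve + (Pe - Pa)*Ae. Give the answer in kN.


F = 147.9 * 3639 + (51334 - 87770) * 0.39 = 523998.0 N = 524.0 kN

524.0 kN


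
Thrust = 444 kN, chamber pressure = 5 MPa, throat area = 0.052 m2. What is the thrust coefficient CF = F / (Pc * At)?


CF = 444000 / (5e6 * 0.052) = 1.71

1.71


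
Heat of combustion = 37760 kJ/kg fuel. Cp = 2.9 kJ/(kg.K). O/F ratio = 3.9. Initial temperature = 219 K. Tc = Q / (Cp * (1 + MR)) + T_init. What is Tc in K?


Tc = 37760 / (2.9 * (1 + 3.9)) + 219 = 2876 K

2876 K


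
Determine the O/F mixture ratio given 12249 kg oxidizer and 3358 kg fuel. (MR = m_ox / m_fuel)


MR = 12249 / 3358 = 3.65

3.65


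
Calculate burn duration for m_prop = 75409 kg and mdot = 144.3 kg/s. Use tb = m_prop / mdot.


tb = 75409 / 144.3 = 522.6 s

522.6 s


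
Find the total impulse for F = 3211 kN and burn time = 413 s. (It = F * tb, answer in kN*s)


It = 3211 * 413 = 1326143 kN*s

1326143 kN*s


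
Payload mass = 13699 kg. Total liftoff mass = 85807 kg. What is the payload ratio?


PR = 13699 / 85807 = 0.1596

0.1596


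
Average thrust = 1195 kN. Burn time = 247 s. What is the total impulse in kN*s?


It = 1195 * 247 = 295165 kN*s

295165 kN*s


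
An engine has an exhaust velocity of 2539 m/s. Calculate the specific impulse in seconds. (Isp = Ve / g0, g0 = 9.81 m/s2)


Isp = Ve / g0 = 2539 / 9.81 = 258.8 s

258.8 s


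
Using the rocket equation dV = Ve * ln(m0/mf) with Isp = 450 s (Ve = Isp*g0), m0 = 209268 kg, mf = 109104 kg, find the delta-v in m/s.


Ve = 450 * 9.81 = 4414.5 m/s
dV = 4414.5 * ln(209268/109104) = 2875 m/s

2875 m/s


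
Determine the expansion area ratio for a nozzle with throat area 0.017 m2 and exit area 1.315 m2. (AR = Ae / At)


AR = 1.315 / 0.017 = 77.4

77.4


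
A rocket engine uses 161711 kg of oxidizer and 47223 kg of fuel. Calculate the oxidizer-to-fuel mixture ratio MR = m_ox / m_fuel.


MR = 161711 / 47223 = 3.42

3.42


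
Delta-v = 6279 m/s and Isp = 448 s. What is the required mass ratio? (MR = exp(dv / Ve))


Ve = 448 * 9.81 = 4394.88 m/s
MR = exp(6279 / 4394.88) = 4.173

4.173


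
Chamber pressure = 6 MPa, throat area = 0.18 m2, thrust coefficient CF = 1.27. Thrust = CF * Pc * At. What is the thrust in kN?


F = 1.27 * 6e6 * 0.18 = 1.3716e+06 N = 1371.6 kN

1371.6 kN


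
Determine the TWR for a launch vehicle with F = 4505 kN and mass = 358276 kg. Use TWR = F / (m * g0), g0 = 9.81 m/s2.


TWR = 4505000 / (358276 * 9.81) = 1.28

1.28


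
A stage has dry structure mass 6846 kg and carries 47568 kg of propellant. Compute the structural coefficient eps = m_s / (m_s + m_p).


eps = 6846 / (6846 + 47568) = 0.1258

0.1258


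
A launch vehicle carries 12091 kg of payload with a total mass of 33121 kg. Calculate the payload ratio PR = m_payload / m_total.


PR = 12091 / 33121 = 0.3651

0.3651


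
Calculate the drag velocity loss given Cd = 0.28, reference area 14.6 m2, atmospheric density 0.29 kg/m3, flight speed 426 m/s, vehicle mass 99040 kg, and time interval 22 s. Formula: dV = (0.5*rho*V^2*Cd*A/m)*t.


D = 0.5 * 0.29 * 426^2 * 0.28 * 14.6 = 107571.71 N
a = 107571.71 / 99040 = 1.0861 m/s2
dV = 1.0861 * 22 = 23.9 m/s

23.9 m/s


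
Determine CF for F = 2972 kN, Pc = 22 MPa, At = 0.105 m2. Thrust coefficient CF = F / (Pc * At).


CF = 2972000 / (22e6 * 0.105) = 1.29

1.29


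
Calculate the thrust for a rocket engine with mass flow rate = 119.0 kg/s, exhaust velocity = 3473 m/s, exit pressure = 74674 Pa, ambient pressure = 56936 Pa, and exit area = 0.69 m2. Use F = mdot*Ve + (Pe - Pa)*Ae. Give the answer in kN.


F = 119.0 * 3473 + (74674 - 56936) * 0.69 = 425526.0 N = 425.5 kN

425.5 kN


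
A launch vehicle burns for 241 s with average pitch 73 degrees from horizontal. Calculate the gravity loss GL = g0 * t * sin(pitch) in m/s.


GL = 9.81 * 241 * sin(73 deg) = 2261 m/s

2261 m/s


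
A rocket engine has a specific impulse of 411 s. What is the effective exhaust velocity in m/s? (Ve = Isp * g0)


Ve = Isp * g0 = 411 * 9.81 = 4031.9 m/s

4031.9 m/s


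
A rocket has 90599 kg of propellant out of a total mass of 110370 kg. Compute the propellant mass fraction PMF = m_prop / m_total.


PMF = 90599 / 110370 = 0.821

0.821


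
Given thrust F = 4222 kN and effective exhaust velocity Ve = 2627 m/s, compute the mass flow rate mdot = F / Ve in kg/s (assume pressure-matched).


mdot = F / Ve = 4222000 / 2627 = 1607.2 kg/s

1607.2 kg/s


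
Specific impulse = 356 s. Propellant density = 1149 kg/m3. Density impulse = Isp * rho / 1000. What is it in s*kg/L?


rho*Isp = 356 * 1149 / 1000 = 409 s*kg/L

409 s*kg/L


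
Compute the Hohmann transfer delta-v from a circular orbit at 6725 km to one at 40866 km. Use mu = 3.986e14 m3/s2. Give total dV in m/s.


V1 = sqrt(mu/r1) = 7698.79 m/s
dV1 = V1*(sqrt(2*r2/(r1+r2)) - 1) = 2390.4 m/s
V2 = sqrt(mu/r2) = 3123.11 m/s
dV2 = V2*(1 - sqrt(2*r1/(r1+r2))) = 1462.81 m/s
Total dV = 3853 m/s

3853 m/s


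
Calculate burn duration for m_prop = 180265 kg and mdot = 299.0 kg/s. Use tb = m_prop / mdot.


tb = 180265 / 299.0 = 602.9 s

602.9 s


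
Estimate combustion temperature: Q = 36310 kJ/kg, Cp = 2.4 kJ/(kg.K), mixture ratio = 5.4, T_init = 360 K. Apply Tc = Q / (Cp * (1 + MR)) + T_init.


Tc = 36310 / (2.4 * (1 + 5.4)) + 360 = 2724 K

2724 K


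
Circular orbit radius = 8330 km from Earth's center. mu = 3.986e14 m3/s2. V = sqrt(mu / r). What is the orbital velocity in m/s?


V = sqrt(3.986e14 / 8330000) = 6917 m/s

6917 m/s


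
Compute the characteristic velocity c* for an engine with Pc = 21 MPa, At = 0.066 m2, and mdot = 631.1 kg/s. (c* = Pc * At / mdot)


c* = 21e6 * 0.066 / 631.1 = 2196 m/s

2196 m/s


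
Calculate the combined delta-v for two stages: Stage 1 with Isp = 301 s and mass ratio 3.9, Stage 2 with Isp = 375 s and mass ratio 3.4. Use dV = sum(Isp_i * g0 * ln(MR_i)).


dV1 = 301 * 9.81 * ln(3.9) = 4018.7 m/s
dV2 = 375 * 9.81 * ln(3.4) = 4502.0 m/s
Total dV = 4018.7 + 4502.0 = 8520.7 m/s ~ 8521 m/s

8521 m/s


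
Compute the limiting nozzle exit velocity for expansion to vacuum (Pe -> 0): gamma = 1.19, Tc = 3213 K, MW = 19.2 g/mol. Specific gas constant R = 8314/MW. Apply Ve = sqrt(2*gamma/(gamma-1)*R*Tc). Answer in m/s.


R = 8314 / 19.2 = 433.02 J/(kg.K)
Ve = sqrt(2 * 1.19 / (1.19 - 1) * 433.02 * 3213) = 4175 m/s

4175 m/s


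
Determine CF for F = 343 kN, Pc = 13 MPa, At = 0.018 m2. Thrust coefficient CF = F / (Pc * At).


CF = 343000 / (13e6 * 0.018) = 1.47

1.47


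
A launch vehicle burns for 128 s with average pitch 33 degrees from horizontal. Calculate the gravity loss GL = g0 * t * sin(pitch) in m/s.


GL = 9.81 * 128 * sin(33 deg) = 684 m/s

684 m/s


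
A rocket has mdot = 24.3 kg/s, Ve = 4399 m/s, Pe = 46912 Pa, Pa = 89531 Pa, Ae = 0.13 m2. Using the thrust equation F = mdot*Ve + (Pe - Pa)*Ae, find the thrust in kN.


F = 24.3 * 4399 + (46912 - 89531) * 0.13 = 101355.0 N = 101.4 kN

101.4 kN


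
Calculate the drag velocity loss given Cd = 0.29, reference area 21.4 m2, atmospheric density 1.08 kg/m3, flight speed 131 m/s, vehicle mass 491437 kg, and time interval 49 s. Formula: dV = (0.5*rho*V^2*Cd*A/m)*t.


D = 0.5 * 1.08 * 131^2 * 0.29 * 21.4 = 57510.63 N
a = 57510.63 / 491437 = 0.117 m/s2
dV = 0.117 * 49 = 5.7 m/s

5.7 m/s


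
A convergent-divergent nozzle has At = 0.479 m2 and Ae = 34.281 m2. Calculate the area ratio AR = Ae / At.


AR = 34.281 / 0.479 = 71.6

71.6


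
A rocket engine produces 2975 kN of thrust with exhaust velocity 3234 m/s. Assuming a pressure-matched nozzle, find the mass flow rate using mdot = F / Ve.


mdot = F / Ve = 2975000 / 3234 = 919.9 kg/s

919.9 kg/s


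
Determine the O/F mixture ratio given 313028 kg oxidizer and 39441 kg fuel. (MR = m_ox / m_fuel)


MR = 313028 / 39441 = 7.94

7.94


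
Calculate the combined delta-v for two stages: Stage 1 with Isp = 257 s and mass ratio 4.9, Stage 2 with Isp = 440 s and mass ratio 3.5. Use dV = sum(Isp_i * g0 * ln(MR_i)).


dV1 = 257 * 9.81 * ln(4.9) = 4006.7 m/s
dV2 = 440 * 9.81 * ln(3.5) = 5407.4 m/s
Total dV = 4006.7 + 5407.4 = 9414.1 m/s ~ 9414 m/s

9414 m/s


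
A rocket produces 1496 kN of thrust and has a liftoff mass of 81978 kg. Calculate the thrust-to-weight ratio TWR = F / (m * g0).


TWR = 1496000 / (81978 * 9.81) = 1.86

1.86


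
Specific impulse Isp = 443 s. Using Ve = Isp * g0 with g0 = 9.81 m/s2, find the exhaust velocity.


Ve = Isp * g0 = 443 * 9.81 = 4345.8 m/s

4345.8 m/s


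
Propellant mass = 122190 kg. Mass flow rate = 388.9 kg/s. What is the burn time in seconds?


tb = 122190 / 388.9 = 314.2 s

314.2 s


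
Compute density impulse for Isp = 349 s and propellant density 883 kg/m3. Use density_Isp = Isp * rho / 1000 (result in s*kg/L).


rho*Isp = 349 * 883 / 1000 = 308 s*kg/L

308 s*kg/L


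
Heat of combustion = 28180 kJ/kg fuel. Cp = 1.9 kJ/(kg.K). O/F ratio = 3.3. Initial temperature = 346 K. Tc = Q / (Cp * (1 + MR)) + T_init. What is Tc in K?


Tc = 28180 / (1.9 * (1 + 3.3)) + 346 = 3795 K

3795 K


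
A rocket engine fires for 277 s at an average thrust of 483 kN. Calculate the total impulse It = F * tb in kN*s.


It = 483 * 277 = 133791 kN*s

133791 kN*s


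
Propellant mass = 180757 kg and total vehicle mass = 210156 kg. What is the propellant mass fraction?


PMF = 180757 / 210156 = 0.86

0.86


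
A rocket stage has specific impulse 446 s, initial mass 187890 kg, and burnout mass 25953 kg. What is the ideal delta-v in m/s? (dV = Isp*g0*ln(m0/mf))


Ve = 446 * 9.81 = 4375.26 m/s
dV = 4375.26 * ln(187890/25953) = 8661 m/s

8661 m/s


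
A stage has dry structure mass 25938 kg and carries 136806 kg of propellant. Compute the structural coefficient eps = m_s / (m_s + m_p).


eps = 25938 / (25938 + 136806) = 0.1594

0.1594


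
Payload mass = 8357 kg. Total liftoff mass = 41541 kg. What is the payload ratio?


PR = 8357 / 41541 = 0.2012

0.2012


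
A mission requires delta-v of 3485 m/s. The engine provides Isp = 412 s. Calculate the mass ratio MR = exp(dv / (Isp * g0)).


Ve = 412 * 9.81 = 4041.72 m/s
MR = exp(3485 / 4041.72) = 2.368

2.368


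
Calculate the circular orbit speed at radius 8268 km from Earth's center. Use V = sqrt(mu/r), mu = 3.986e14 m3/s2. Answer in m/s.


V = sqrt(3.986e14 / 8268000) = 6943 m/s

6943 m/s


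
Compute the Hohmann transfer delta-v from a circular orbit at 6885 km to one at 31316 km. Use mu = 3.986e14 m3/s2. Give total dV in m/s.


V1 = sqrt(mu/r1) = 7608.81 m/s
dV1 = V1*(sqrt(2*r2/(r1+r2)) - 1) = 2133.85 m/s
V2 = sqrt(mu/r2) = 3567.68 m/s
dV2 = V2*(1 - sqrt(2*r1/(r1+r2))) = 1425.7 m/s
Total dV = 3560 m/s

3560 m/s


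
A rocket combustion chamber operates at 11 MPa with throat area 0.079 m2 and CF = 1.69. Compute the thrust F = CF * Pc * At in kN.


F = 1.69 * 11e6 * 0.079 = 1.4686e+06 N = 1468.6 kN

1468.6 kN


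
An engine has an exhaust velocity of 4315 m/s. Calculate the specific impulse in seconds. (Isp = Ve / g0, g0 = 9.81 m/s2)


Isp = Ve / g0 = 4315 / 9.81 = 439.9 s

439.9 s


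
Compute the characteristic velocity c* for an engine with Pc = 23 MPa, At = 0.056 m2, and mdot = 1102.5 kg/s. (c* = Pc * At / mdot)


c* = 23e6 * 0.056 / 1102.5 = 1168 m/s

1168 m/s


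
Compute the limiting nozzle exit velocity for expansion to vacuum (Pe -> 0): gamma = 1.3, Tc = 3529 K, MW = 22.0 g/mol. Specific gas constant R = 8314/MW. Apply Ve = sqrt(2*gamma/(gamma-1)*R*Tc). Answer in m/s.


R = 8314 / 22.0 = 377.91 J/(kg.K)
Ve = sqrt(2 * 1.3 / (1.3 - 1) * 377.91 * 3529) = 3400 m/s

3400 m/s


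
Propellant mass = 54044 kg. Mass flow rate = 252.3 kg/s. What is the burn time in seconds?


tb = 54044 / 252.3 = 214.2 s

214.2 s


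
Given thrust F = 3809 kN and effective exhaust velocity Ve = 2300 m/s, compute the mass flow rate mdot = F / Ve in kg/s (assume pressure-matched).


mdot = F / Ve = 3809000 / 2300 = 1656.1 kg/s

1656.1 kg/s


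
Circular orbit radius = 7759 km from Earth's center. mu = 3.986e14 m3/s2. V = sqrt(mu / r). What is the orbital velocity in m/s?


V = sqrt(3.986e14 / 7759000) = 7167 m/s

7167 m/s


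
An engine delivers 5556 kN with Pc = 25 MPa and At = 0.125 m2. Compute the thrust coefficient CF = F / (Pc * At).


CF = 5556000 / (25e6 * 0.125) = 1.78

1.78


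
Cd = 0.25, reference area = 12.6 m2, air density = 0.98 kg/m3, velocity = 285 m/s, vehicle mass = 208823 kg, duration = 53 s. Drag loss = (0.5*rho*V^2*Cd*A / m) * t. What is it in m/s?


D = 0.5 * 0.98 * 285^2 * 0.25 * 12.6 = 125370.79 N
a = 125370.79 / 208823 = 0.6004 m/s2
dV = 0.6004 * 53 = 31.8 m/s

31.8 m/s


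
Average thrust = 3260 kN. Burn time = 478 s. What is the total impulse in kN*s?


It = 3260 * 478 = 1558280 kN*s

1558280 kN*s


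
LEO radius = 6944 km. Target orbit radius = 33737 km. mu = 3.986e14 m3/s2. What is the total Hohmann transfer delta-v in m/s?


V1 = sqrt(mu/r1) = 7576.42 m/s
dV1 = V1*(sqrt(2*r2/(r1+r2)) - 1) = 2181.03 m/s
V2 = sqrt(mu/r2) = 3437.28 m/s
dV2 = V2*(1 - sqrt(2*r1/(r1+r2))) = 1428.93 m/s
Total dV = 3610 m/s

3610 m/s


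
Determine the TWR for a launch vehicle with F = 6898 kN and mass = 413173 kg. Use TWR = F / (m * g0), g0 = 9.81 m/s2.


TWR = 6898000 / (413173 * 9.81) = 1.7

1.7


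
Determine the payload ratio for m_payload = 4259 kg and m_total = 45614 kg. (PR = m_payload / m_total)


PR = 4259 / 45614 = 0.0934

0.0934


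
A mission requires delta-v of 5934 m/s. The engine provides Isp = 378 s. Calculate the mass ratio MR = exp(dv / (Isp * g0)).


Ve = 378 * 9.81 = 3708.18 m/s
MR = exp(5934 / 3708.18) = 4.954

4.954


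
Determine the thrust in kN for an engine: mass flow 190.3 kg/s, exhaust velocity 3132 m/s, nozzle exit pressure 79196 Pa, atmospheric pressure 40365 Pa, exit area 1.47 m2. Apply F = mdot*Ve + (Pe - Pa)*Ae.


F = 190.3 * 3132 + (79196 - 40365) * 1.47 = 653101.0 N = 653.1 kN

653.1 kN


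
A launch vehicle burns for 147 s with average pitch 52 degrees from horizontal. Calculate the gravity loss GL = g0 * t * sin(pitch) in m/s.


GL = 9.81 * 147 * sin(52 deg) = 1136 m/s

1136 m/s


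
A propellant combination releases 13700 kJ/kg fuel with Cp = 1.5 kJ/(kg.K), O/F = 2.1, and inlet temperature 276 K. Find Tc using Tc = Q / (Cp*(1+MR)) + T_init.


Tc = 13700 / (1.5 * (1 + 2.1)) + 276 = 3222 K

3222 K


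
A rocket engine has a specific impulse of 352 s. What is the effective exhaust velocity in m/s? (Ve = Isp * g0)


Ve = Isp * g0 = 352 * 9.81 = 3453.1 m/s

3453.1 m/s


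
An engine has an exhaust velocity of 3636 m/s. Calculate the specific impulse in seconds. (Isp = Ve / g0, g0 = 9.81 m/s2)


Isp = Ve / g0 = 3636 / 9.81 = 370.6 s

370.6 s


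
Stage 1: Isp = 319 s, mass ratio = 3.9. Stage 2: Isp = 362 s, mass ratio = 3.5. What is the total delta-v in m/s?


dV1 = 319 * 9.81 * ln(3.9) = 4259.0 m/s
dV2 = 362 * 9.81 * ln(3.5) = 4448.8 m/s
Total dV = 4259.0 + 4448.8 = 8707.8 m/s ~ 8708 m/s

8708 m/s


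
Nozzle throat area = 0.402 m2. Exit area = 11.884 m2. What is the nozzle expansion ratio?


AR = 11.884 / 0.402 = 29.6

29.6


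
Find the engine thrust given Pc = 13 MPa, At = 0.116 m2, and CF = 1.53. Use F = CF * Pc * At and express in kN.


F = 1.53 * 13e6 * 0.116 = 2.3072e+06 N = 2307.2 kN

2307.2 kN


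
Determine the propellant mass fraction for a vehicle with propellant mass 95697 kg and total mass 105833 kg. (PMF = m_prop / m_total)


PMF = 95697 / 105833 = 0.904

0.904


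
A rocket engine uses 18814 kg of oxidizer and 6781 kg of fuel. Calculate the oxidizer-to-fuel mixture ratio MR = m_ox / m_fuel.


MR = 18814 / 6781 = 2.77

2.77


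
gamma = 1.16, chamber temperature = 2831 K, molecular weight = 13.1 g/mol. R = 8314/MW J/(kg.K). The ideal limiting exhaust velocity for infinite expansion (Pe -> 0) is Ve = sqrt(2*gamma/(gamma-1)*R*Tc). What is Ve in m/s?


R = 8314 / 13.1 = 634.66 J/(kg.K)
Ve = sqrt(2 * 1.16 / (1.16 - 1) * 634.66 * 2831) = 5104 m/s

5104 m/s


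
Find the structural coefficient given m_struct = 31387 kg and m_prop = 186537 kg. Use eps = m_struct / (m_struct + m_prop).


eps = 31387 / (31387 + 186537) = 0.144

0.144


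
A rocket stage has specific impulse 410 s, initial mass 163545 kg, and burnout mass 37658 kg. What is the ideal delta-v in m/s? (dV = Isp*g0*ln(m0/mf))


Ve = 410 * 9.81 = 4022.1 m/s
dV = 4022.1 * ln(163545/37658) = 5907 m/s

5907 m/s


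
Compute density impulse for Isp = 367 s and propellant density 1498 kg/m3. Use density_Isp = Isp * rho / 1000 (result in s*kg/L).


rho*Isp = 367 * 1498 / 1000 = 550 s*kg/L

550 s*kg/L


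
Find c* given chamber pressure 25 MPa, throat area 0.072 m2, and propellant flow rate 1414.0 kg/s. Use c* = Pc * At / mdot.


c* = 25e6 * 0.072 / 1414.0 = 1273 m/s

1273 m/s


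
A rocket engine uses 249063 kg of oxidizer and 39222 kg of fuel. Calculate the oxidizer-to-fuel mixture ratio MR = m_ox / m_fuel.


MR = 249063 / 39222 = 6.35

6.35


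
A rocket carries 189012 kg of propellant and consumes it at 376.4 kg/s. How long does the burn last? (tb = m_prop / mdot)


tb = 189012 / 376.4 = 502.2 s

502.2 s


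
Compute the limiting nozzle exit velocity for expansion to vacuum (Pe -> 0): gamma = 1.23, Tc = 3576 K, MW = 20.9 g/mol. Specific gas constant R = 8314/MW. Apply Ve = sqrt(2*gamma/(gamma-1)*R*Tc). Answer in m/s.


R = 8314 / 20.9 = 397.8 J/(kg.K)
Ve = sqrt(2 * 1.23 / (1.23 - 1) * 397.8 * 3576) = 3901 m/s

3901 m/s


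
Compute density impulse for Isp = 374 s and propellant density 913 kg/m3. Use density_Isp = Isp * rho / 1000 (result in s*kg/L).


rho*Isp = 374 * 913 / 1000 = 341 s*kg/L

341 s*kg/L


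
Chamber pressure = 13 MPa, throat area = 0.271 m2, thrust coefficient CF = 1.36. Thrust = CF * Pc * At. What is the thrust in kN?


F = 1.36 * 13e6 * 0.271 = 4.7913e+06 N = 4791.3 kN

4791.3 kN


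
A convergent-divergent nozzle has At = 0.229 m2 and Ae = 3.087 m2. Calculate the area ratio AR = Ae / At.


AR = 3.087 / 0.229 = 13.5

13.5


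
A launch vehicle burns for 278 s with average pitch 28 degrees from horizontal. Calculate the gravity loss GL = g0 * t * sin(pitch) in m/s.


GL = 9.81 * 278 * sin(28 deg) = 1280 m/s

1280 m/s


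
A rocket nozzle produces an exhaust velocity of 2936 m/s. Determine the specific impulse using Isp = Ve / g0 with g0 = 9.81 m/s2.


Isp = Ve / g0 = 2936 / 9.81 = 299.3 s

299.3 s


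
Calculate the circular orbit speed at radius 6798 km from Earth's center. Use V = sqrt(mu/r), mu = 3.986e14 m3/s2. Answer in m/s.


V = sqrt(3.986e14 / 6798000) = 7657 m/s

7657 m/s


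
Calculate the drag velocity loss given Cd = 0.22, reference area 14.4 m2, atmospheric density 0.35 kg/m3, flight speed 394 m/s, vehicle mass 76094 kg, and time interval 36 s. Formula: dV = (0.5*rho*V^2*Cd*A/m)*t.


D = 0.5 * 0.35 * 394^2 * 0.22 * 14.4 = 86062.84 N
a = 86062.84 / 76094 = 1.131 m/s2
dV = 1.131 * 36 = 40.7 m/s

40.7 m/s
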